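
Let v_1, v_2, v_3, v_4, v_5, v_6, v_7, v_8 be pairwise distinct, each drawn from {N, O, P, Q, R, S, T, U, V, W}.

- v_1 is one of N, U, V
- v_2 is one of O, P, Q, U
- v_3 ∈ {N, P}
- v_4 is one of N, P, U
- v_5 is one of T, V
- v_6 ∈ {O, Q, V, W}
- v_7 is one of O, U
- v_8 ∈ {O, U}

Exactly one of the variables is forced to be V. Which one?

v_1

Among the 8 variables, T fits only v_5 (and all 8 values in {N, O, P, Q, T, U, V, W} must be used), so v_5 = T.
The 7 still-open variables draw from only 7 values {N, O, P, Q, U, V, W}, so each is used; only v_6 can be W, hence v_6 = W.
The 6 still-open variables draw from only 6 values {N, O, P, Q, U, V}, so each is used; only v_2 can be Q, hence v_2 = Q.
Among the 5 still-open variables, V fits only v_1 (and all 5 values in {N, O, P, U, V} must be used), so v_1 = V.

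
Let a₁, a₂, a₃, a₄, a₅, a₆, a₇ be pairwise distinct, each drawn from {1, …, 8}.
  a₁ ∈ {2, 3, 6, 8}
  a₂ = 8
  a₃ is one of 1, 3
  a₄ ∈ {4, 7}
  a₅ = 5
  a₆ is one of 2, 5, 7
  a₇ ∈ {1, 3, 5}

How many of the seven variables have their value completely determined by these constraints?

2

a₂ has just one choice, so a₂ = 8. So a₁ can't be 8.
a₅'s domain is down to {5}, so a₅ = 5. Remove 5 from a₆, a₇.
a₃ and a₇ share exactly the 2 values {1, 3}; by pigeonhole those values go to them, so strike 1, 3 from a₁.
Determined: a₂=8, a₅=5. The other variables each still have more than one consistent value. That makes 2.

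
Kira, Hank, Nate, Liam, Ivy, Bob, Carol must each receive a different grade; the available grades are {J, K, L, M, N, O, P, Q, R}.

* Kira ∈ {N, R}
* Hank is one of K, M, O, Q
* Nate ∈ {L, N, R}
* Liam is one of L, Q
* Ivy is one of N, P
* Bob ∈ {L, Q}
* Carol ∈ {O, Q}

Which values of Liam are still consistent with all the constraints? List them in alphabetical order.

L, Q

The 2 variables Liam and Bob are confined to {L, Q}, which locks those values in; drop them from Hank, Nate, Carol.
Carol must be O (only option left). Strike O from Hank.
The 2 variables Kira and Nate are confined to {N, R}, which locks those values in; drop them from Ivy.
Ivy's domain is down to {P}, so Ivy = P.
No further eliminations apply; Liam can still be any of L, Q.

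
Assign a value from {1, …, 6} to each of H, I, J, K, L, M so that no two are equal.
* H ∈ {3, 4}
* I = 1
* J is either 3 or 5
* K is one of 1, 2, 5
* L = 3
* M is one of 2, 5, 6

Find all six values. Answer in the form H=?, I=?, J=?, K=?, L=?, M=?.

H=4, I=1, J=5, K=2, L=3, M=6

I must be 1 (only option left). Eliminate 1 elsewhere: K.
L must be 3 (only option left). Remove 3 from H, J.
H's domain is down to {4}, so H = 4.
J's domain is down to {5}, so J = 5. So K, M can't be 5.
K has just one choice, so K = 2. Remove 2 from M.
M has just one choice, so M = 6.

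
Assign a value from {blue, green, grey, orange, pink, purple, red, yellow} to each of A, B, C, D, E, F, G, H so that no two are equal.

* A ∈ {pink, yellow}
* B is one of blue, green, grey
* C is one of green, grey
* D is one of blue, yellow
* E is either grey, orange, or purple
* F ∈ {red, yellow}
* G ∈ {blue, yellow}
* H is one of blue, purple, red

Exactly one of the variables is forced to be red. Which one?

F

The 8 variables together cover exactly {blue, green, grey, orange, pink, purple, red, yellow} — 8 values for 8 variables — and orange appears only in E's list, so E = orange.
The 7 still-open variables together cover exactly {blue, green, grey, pink, purple, red, yellow} — 7 values for 7 variables — and pink appears only in A's list, so A = pink.
Among the 6 still-open variables, purple fits only H (and all 6 values in {blue, green, grey, purple, red, yellow} must be used), so H = purple.
Among the 5 still-open variables, red fits only F (and all 5 values in {blue, green, grey, red, yellow} must be used), so F = red.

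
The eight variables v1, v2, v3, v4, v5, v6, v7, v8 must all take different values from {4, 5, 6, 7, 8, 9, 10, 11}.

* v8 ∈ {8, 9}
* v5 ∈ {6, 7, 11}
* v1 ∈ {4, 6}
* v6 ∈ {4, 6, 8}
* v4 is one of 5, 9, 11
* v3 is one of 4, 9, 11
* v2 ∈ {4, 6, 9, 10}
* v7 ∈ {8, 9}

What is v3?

11

The 8 variables draw from only 8 values {4, 5, 6, 7, 8, 9, 10, 11}, so each is used; only v4 can be 5, hence v4 = 5.
Among the 7 still-open variables, 7 fits only v5 (and all 7 values in {4, 6, 7, 8, 9, 10, 11} must be used), so v5 = 7.
Among the 6 still-open variables, 10 fits only v2 (and all 6 values in {4, 6, 8, 9, 10, 11} must be used), so v2 = 10.
The 5 still-open variables draw from only 5 values {4, 6, 8, 9, 11}, so each is used; only v3 can be 11, hence v3 = 11.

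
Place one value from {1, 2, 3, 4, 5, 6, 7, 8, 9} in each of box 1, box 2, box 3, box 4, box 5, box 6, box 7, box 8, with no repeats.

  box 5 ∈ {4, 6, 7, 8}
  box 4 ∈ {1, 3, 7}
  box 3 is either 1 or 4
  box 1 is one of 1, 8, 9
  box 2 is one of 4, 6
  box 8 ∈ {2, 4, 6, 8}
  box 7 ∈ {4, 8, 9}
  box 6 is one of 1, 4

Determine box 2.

6

The 8 variables together cover exactly {1, 2, 3, 4, 6, 7, 8, 9} — 8 values for 8 variables — and 2 appears only in box 8's list, so box 8 = 2.
Among the 7 still-open variables, 3 fits only box 4 (and all 7 values in {1, 3, 4, 6, 7, 8, 9} must be used), so box 4 = 3.
The 6 still-open variables draw from only 6 values {1, 4, 6, 7, 8, 9}, so each is used; only box 5 can be 7, hence box 5 = 7.
The 5 still-open variables draw from only 5 values {1, 4, 6, 8, 9}, so each is used; only box 2 can be 6, hence box 2 = 6.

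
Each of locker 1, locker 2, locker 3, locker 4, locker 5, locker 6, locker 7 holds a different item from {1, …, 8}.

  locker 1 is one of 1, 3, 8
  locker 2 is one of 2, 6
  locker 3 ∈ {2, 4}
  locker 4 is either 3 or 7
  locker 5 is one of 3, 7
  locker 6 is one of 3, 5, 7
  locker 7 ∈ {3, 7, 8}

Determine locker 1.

locker 4 and locker 5 between them cover only {3, 7} — a naked pair. Remove those values from locker 1, locker 6, locker 7.
locker 6's domain is down to {5}, so locker 6 = 5.
locker 7's domain is down to {8}, so locker 7 = 8. So locker 1 can't be 8.
So locker 1 = 1.

1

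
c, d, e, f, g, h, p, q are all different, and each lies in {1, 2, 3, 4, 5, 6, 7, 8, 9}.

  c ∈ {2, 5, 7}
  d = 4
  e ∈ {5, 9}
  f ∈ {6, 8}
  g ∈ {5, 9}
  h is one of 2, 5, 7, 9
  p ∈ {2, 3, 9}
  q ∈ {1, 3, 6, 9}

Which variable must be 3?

d has just one choice, so d = 4.
e and g share exactly the 2 values {5, 9}; by pigeonhole those values go to them, so strike 5, 9 from c, h, p, q.
The 2 variables c and h are confined to {2, 7}, which locks those values in; drop them from p.
So 3 goes to p.

p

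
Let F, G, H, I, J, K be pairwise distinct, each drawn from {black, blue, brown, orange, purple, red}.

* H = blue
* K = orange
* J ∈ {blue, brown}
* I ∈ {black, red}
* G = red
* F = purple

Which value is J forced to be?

brown

F has just one choice, so F = purple.
G's domain is down to {red}, so G = red. Remove red from I.
H has just one choice, so H = blue. Remove blue from J.
So J = brown.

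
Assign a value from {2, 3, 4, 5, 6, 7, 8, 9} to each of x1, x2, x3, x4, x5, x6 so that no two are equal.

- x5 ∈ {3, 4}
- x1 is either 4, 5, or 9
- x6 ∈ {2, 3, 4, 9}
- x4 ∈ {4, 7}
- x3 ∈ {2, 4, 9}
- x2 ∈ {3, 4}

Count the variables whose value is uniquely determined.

2

The 6 variables together cover exactly {2, 3, 4, 5, 7, 9} — 6 values for 6 variables — and 5 appears only in x1's list, so x1 = 5.
Among the 5 still-open variables, 7 fits only x4 (and all 5 values in {2, 3, 4, 7, 9} must be used), so x4 = 7.
The 2 variables x2 and x5 are confined to {3, 4}, which locks those values in; drop them from x3, x6.
Determined: x1=5, x4=7. The other variables each still have more than one consistent value. That makes 2.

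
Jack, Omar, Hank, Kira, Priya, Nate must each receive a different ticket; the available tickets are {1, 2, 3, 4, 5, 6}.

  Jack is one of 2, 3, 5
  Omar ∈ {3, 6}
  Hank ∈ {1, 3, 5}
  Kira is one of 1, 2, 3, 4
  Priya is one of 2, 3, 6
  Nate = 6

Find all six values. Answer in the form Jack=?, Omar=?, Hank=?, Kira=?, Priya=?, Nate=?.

Jack=5, Omar=3, Hank=1, Kira=4, Priya=2, Nate=6

Nate must be 6 (only option left). So Omar, Priya can't be 6.
Omar must be 3 (only option left). Remove 3 from Jack, Hank, Kira, Priya.
That leaves Priya = 2. So Jack, Kira can't be 2.
Jack's domain is down to {5}, so Jack = 5. Eliminate 5 elsewhere: Hank.
Hank has just one choice, so Hank = 1. So Kira can't be 1.
Kira's domain is down to {4}, so Kira = 4.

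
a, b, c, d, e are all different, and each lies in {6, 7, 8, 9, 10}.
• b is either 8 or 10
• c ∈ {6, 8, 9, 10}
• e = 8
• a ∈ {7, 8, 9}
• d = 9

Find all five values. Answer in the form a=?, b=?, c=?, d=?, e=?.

d's domain is down to {9}, so d = 9. So a, c can't be 9.
That leaves e = 8. Remove 8 from a, b, c.
a has just one choice, so a = 7.
b has just one choice, so b = 10. Eliminate 10 elsewhere: c.
c's domain is down to {6}, so c = 6.

a=7, b=10, c=6, d=9, e=8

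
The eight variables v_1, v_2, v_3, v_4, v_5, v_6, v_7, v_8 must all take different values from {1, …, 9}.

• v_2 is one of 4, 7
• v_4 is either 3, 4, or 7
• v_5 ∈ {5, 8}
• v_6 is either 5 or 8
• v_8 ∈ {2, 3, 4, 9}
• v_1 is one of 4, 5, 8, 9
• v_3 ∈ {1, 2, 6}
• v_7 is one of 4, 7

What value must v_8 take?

2

v_2 and v_7 share exactly the 2 values {4, 7}; by pigeonhole those values go to them, so strike 4, 7 from v_1, v_4, v_8.
v_4 must be 3 (only option left). Remove 3 from v_8.
The 2 variables v_5 and v_6 are confined to {5, 8}, which locks those values in; drop them from v_1.
That leaves v_1 = 9. Remove 9 from v_8.
So v_8 = 2.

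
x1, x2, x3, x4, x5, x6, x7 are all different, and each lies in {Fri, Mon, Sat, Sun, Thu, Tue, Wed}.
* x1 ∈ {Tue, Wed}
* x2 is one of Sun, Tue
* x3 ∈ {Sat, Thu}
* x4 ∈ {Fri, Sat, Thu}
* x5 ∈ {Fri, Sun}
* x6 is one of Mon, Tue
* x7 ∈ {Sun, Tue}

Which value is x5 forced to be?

The 7 variables together cover exactly {Fri, Mon, Sat, Sun, Thu, Tue, Wed} — 7 values for 7 variables — and Mon appears only in x6's list, so x6 = Mon.
Among the 6 still-open variables, Wed fits only x1 (and all 6 values in {Fri, Sat, Sun, Thu, Tue, Wed} must be used), so x1 = Wed.
The 2 variables x2 and x7 are confined to {Sun, Tue}, which locks those values in; drop them from x5.
So x5 = Fri.

Fri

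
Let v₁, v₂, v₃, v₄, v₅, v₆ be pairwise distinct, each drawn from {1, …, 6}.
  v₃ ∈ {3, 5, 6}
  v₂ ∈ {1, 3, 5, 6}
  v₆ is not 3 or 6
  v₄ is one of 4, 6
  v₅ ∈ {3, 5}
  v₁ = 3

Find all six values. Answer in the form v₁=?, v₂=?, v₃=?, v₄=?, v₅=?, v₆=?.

v₁=3, v₂=1, v₃=6, v₄=4, v₅=5, v₆=2

v₁ must be 3 (only option left). Remove 3 from v₂, v₃, v₅.
v₅'s domain is down to {5}, so v₅ = 5. Strike 5 from v₂, v₃, v₆.
v₃ has just one choice, so v₃ = 6. Strike 6 from v₂, v₄.
That leaves v₄ = 4. Remove 4 from v₆.
v₂ has just one choice, so v₂ = 1. So v₆ can't be 1.
That leaves v₆ = 2.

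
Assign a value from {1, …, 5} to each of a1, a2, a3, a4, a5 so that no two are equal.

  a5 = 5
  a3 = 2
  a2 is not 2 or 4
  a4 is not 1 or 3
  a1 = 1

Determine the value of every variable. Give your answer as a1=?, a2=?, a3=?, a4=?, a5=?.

a1=1, a2=3, a3=2, a4=4, a5=5

a1 must be 1 (only option left). Eliminate 1 elsewhere: a2.
That leaves a3 = 2. Remove 2 from a4.
a5's domain is down to {5}, so a5 = 5. Strike 5 from a2, a4.
a2's domain is down to {3}, so a2 = 3.
That leaves a4 = 4.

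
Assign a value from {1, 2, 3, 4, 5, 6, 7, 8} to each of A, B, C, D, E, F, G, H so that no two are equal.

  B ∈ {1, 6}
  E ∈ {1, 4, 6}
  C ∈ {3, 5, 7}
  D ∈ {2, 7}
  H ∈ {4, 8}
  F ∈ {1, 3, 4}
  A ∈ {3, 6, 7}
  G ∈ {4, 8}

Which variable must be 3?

F

Among the 8 variables, 2 fits only D (and all 8 values in {1, 2, 3, 4, 5, 6, 7, 8} must be used), so D = 2.
Among the 7 still-open variables, 5 fits only C (and all 7 values in {1, 3, 4, 5, 6, 7, 8} must be used), so C = 5.
The 6 still-open variables draw from only 6 values {1, 3, 4, 6, 7, 8}, so each is used; only A can be 7, hence A = 7.
The 5 still-open variables together cover exactly {1, 3, 4, 6, 8} — 5 values for 5 variables — and 3 appears only in F's list, so F = 3.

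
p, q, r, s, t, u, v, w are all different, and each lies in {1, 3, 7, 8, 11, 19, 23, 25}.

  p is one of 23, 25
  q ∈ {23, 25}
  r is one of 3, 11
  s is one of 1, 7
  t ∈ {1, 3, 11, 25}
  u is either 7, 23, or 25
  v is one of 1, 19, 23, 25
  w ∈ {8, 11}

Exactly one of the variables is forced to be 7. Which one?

The 8 variables draw from only 8 values {1, 3, 7, 8, 11, 19, 23, 25}, so each is used; only w can be 8, hence w = 8.
The 7 still-open variables draw from only 7 values {1, 3, 7, 11, 19, 23, 25}, so each is used; only v can be 19, hence v = 19.
The 2 variables p and q are confined to {23, 25}, which locks those values in; drop them from t, u.
So 7 goes to u.

u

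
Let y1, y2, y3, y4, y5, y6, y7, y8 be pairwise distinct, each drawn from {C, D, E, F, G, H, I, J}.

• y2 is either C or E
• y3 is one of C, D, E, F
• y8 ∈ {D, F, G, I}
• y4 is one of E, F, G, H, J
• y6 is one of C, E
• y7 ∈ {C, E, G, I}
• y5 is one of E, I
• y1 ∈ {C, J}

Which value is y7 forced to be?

G

The 8 variables together cover exactly {C, D, E, F, G, H, I, J} — 8 values for 8 variables — and H appears only in y4's list, so y4 = H.
The 7 still-open variables draw from only 7 values {C, D, E, F, G, I, J}, so each is used; only y1 can be J, hence y1 = J.
y2 and y6 share exactly the 2 values {C, E}; by pigeonhole those values go to them, so strike C, E from y3, y5, y7.
y5 has just one choice, so y5 = I. So y7, y8 can't be I.
So y7 = G.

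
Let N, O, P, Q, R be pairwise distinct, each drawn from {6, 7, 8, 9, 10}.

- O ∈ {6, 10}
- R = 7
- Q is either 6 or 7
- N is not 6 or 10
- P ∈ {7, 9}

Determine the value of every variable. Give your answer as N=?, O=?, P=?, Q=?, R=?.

N=8, O=10, P=9, Q=6, R=7

R's domain is down to {7}, so R = 7. Eliminate 7 elsewhere: N, P, Q.
P must be 9 (only option left). So N can't be 9.
That leaves Q = 6. Eliminate 6 elsewhere: O.
N must be 8 (only option left).
O's domain is down to {10}, so O = 10.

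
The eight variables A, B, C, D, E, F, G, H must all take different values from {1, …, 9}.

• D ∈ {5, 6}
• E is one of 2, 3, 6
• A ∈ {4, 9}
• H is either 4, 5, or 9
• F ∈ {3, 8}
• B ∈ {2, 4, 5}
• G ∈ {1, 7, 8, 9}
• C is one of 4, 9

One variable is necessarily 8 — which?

The 2 variables A and C are confined to {4, 9}, which locks those values in; drop them from B, G, H.
H has just one choice, so H = 5. Eliminate 5 elsewhere: B, D.
B must be 2 (only option left). So E can't be 2.
D's domain is down to {6}, so D = 6. So E can't be 6.
E's domain is down to {3}, so E = 3. So F can't be 3.
So 8 goes to F.

F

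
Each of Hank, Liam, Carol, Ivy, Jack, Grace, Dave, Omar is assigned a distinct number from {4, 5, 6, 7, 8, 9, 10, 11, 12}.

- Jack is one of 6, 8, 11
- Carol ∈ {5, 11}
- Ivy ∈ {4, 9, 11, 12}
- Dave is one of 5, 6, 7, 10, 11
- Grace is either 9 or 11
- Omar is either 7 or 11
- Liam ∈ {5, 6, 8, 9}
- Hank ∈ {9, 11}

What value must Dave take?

The 2 variables Hank and Grace are confined to {9, 11}, which locks those values in; drop them from Liam, Carol, Ivy, Jack, Dave, Omar.
Carol must be 5 (only option left). Eliminate 5 elsewhere: Liam, Dave.
Omar's domain is down to {7}, so Omar = 7. Strike 7 from Dave.
Liam and Jack share exactly the 2 values {6, 8}; by pigeonhole those values go to them, so strike 6, 8 from Dave.
So Dave = 10.

10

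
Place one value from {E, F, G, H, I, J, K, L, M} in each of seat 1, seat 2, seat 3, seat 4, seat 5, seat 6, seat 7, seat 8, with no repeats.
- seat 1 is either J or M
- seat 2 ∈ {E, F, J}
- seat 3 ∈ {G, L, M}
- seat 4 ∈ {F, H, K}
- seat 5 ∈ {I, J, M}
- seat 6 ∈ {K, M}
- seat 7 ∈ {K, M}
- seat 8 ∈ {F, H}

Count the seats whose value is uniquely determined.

3

seat 6 and seat 7 share exactly the 2 values {K, M}; by pigeonhole those values go to them, so strike K, M from seat 1, seat 3, seat 4, seat 5.
seat 1 has just one choice, so seat 1 = J. So seat 2, seat 5 can't be J.
That leaves seat 5 = I.
seat 4 and seat 8 between them cover only {F, H} — a naked pair. Remove those values from seat 2.
seat 2's domain is down to {E}, so seat 2 = E.
Determined: seat 1=J, seat 2=E, seat 5=I. The other seats each still have more than one consistent value. That makes 3.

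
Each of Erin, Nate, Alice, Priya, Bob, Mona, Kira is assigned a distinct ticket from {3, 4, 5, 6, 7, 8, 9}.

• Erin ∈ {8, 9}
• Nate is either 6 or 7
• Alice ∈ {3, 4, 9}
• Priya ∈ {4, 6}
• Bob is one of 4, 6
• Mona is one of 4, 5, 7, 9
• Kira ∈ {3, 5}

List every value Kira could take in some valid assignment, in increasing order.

The 7 variables draw from only 7 values {3, 4, 5, 6, 7, 8, 9}, so each is used; only Erin can be 8, hence Erin = 8.
The 2 variables Priya and Bob are confined to {4, 6}, which locks those values in; drop them from Nate, Alice, Mona.
Nate must be 7 (only option left). Eliminate 7 elsewhere: Mona.
No further eliminations apply; Kira can still be any of 3, 5.

3, 5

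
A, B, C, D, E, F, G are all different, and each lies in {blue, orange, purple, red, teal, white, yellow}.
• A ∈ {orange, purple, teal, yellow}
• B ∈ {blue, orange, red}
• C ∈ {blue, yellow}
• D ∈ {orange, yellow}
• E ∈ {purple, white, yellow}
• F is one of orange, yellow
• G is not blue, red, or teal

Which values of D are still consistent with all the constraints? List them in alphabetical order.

orange, yellow

Among the 7 variables, red fits only B (and all 7 values in {blue, orange, purple, red, teal, white, yellow} must be used), so B = red.
The 6 still-open variables draw from only 6 values {blue, orange, purple, teal, white, yellow}, so each is used; only C can be blue, hence C = blue.
The 5 still-open variables draw from only 5 values {orange, purple, teal, white, yellow}, so each is used; only A can be teal, hence A = teal.
D and F share exactly the 2 values {orange, yellow}; by pigeonhole those values go to them, so strike orange, yellow from E, G.
No further eliminations apply; D can still be any of orange, yellow.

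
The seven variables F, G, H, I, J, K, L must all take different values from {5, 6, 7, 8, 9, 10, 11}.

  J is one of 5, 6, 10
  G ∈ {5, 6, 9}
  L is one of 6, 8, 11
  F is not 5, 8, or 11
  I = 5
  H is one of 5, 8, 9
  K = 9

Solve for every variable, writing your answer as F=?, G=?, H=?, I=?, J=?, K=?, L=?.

I's domain is down to {5}, so I = 5. Eliminate 5 elsewhere: G, H, J.
K's domain is down to {9}, so K = 9. Eliminate 9 elsewhere: F, G, H.
G must be 6 (only option left). So F, J, L can't be 6.
H has just one choice, so H = 8. Remove 8 from L.
J's domain is down to {10}, so J = 10. Remove 10 from F.
L has just one choice, so L = 11.
F must be 7 (only option left).

F=7, G=6, H=8, I=5, J=10, K=9, L=11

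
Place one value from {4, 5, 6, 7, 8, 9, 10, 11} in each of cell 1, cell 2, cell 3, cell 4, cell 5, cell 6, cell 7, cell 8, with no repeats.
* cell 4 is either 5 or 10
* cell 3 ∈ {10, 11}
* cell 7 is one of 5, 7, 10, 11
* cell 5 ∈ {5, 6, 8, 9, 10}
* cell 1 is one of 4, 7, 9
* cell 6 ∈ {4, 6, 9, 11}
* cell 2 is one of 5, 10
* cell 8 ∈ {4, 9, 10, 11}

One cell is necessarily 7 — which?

cell 7

The 8 variables together cover exactly {4, 5, 6, 7, 8, 9, 10, 11} — 8 values for 8 variables — and 8 appears only in cell 5's list, so cell 5 = 8.
Among the 7 still-open variables, 6 fits only cell 6 (and all 7 values in {4, 5, 6, 7, 9, 10, 11} must be used), so cell 6 = 6.
The 2 variables cell 2 and cell 4 are confined to {5, 10}, which locks those values in; drop them from cell 3, cell 7, cell 8.
That leaves cell 3 = 11. Eliminate 11 elsewhere: cell 7, cell 8.
So 7 goes to cell 7.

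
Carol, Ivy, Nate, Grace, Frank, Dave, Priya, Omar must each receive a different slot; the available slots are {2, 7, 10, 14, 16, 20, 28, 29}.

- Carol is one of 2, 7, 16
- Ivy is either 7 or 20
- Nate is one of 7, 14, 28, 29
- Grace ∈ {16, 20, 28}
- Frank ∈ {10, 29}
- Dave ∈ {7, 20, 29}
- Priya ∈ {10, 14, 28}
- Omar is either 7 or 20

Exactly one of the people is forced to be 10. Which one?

Frank

Among the 8 variables, 2 fits only Carol (and all 8 values in {2, 7, 10, 14, 16, 20, 28, 29} must be used), so Carol = 2.
The 7 still-open variables together cover exactly {7, 10, 14, 16, 20, 28, 29} — 7 values for 7 variables — and 16 appears only in Grace's list, so Grace = 16.
Ivy and Omar between them cover only {7, 20} — a naked pair. Remove those values from Nate, Dave.
That leaves Dave = 29. Strike 29 from Nate, Frank.
So 10 goes to Frank.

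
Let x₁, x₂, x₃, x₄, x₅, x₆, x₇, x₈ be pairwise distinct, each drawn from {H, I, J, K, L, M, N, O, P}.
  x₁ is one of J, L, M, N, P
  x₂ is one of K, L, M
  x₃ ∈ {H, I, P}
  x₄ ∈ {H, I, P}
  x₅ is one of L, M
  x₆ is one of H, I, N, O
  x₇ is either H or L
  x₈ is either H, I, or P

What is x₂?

x₃, x₄, x₈ share exactly the 3 values {H, I, P}; by pigeonhole those values go to them, so strike H, I, P from x₁, x₆, x₇.
x₇ has just one choice, so x₇ = L. Remove L from x₁, x₂, x₅.
x₅ has just one choice, so x₅ = M. Remove M from x₁, x₂.
So x₂ = K.

K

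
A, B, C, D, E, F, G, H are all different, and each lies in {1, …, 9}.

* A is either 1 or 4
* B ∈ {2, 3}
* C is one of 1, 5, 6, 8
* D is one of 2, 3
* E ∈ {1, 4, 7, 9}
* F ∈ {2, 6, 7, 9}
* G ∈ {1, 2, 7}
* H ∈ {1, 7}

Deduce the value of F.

The 2 variables B and D are confined to {2, 3}, which locks those values in; drop them from F, G.
G and H between them cover only {1, 7} — a naked pair. Remove those values from A, C, E, F.
A's domain is down to {4}, so A = 4. So E can't be 4.
That leaves E = 9. Strike 9 from F.
So F = 6.

6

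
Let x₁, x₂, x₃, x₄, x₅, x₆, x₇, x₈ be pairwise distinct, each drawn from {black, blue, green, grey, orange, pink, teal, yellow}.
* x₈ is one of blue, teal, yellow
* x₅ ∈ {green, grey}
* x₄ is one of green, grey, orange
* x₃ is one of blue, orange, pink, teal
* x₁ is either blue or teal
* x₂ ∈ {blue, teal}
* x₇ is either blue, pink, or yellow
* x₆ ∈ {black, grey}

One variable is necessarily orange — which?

The 8 variables draw from only 8 values {black, blue, green, grey, orange, pink, teal, yellow}, so each is used; only x₆ can be black, hence x₆ = black.
The 2 variables x₁ and x₂ are confined to {blue, teal}, which locks those values in; drop them from x₃, x₇, x₈.
x₈'s domain is down to {yellow}, so x₈ = yellow. Eliminate yellow elsewhere: x₇.
x₇ must be pink (only option left). So x₃ can't be pink.
So orange goes to x₃.

x₃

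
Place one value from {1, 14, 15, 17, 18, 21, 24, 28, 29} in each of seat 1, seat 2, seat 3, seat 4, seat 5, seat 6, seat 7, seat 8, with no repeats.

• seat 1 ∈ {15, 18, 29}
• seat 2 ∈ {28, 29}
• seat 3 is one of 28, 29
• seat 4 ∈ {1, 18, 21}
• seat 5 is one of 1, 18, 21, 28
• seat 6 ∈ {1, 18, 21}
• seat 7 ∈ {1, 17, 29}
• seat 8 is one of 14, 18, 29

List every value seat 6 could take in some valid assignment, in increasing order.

1, 18, 21

The 8 variables together cover exactly {1, 14, 15, 17, 18, 21, 28, 29} — 8 values for 8 variables — and 14 appears only in seat 8's list, so seat 8 = 14.
Among the 7 still-open variables, 15 fits only seat 1 (and all 7 values in {1, 15, 17, 18, 21, 28, 29} must be used), so seat 1 = 15.
The 6 still-open variables together cover exactly {1, 17, 18, 21, 28, 29} — 6 values for 6 variables — and 17 appears only in seat 7's list, so seat 7 = 17.
seat 2 and seat 3 between them cover only {28, 29} — a naked pair. Remove those values from seat 5.
No further eliminations apply; seat 6 can still be any of 1, 18, 21.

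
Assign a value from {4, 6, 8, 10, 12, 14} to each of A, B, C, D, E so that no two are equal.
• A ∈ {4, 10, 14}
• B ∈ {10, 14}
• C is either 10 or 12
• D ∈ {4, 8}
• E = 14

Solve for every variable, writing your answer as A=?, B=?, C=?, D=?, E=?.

E's domain is down to {14}, so E = 14. Remove 14 from A, B.
B must be 10 (only option left). Strike 10 from A, C.
C must be 12 (only option left).
That leaves A = 4. Eliminate 4 elsewhere: D.
That leaves D = 8.

A=4, B=10, C=12, D=8, E=14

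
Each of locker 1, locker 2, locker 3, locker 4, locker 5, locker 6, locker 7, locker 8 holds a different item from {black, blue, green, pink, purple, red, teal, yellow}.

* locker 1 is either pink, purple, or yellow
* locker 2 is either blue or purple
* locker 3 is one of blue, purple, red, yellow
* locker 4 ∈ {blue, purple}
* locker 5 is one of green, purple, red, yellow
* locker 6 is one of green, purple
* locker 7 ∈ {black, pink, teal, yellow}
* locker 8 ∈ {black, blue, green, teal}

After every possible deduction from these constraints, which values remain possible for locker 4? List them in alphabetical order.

locker 2 and locker 4 share exactly the 2 values {blue, purple}; by pigeonhole those values go to them, so strike blue, purple from locker 1, locker 3, locker 5, locker 6, locker 8.
locker 6 must be green (only option left). Strike green from locker 5, locker 8.
locker 3 and locker 5 between them cover only {red, yellow} — a naked pair. Remove those values from locker 1, locker 7.
locker 1 has just one choice, so locker 1 = pink. Strike pink from locker 7.
No further eliminations apply; locker 4 can still be any of blue, purple.

blue, purple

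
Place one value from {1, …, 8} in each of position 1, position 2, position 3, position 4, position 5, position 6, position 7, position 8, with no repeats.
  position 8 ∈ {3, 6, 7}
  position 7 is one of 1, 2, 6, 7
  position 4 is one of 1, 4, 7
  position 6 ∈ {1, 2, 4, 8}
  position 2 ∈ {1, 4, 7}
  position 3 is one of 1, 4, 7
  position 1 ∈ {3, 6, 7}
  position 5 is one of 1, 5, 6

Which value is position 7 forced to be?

Among the 8 variables, 5 fits only position 5 (and all 8 values in {1, 2, 3, 4, 5, 6, 7, 8} must be used), so position 5 = 5.
The 7 still-open variables together cover exactly {1, 2, 3, 4, 6, 7, 8} — 7 values for 7 variables — and 8 appears only in position 6's list, so position 6 = 8.
The 6 still-open variables draw from only 6 values {1, 2, 3, 4, 6, 7}, so each is used; only position 7 can be 2, hence position 7 = 2.

2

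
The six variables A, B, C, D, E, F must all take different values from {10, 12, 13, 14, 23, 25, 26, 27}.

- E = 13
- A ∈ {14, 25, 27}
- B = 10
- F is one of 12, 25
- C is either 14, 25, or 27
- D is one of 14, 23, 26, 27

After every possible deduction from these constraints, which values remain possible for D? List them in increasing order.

14, 23, 26, 27

B's domain is down to {10}, so B = 10.
That leaves E = 13.
No further eliminations apply; D can still be any of 14, 23, 26, 27.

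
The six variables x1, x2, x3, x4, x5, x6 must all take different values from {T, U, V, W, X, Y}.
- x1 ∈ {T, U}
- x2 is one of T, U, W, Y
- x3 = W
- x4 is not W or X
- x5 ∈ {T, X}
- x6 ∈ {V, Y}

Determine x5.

X

x3 must be W (only option left). Eliminate W elsewhere: x2.
The 5 still-open variables draw from only 5 values {T, U, V, X, Y}, so each is used; only x5 can be X, hence x5 = X.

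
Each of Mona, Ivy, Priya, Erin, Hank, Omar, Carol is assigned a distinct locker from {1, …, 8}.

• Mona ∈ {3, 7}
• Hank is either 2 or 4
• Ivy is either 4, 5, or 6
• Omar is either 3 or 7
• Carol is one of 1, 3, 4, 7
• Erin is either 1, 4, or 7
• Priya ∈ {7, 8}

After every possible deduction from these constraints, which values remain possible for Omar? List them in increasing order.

Mona and Omar share exactly the 2 values {3, 7}; by pigeonhole those values go to them, so strike 3, 7 from Priya, Erin, Carol.
Priya's domain is down to {8}, so Priya = 8.
The 2 variables Erin and Carol are confined to {1, 4}, which locks those values in; drop them from Ivy, Hank.
Hank has just one choice, so Hank = 2.
No further eliminations apply; Omar can still be any of 3, 7.

3, 7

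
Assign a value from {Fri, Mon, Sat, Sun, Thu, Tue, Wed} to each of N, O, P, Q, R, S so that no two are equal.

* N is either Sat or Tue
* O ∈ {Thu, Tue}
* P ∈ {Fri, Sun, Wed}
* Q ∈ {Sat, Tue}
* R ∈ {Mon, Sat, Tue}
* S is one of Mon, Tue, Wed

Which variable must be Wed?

S

N and Q share exactly the 2 values {Sat, Tue}; by pigeonhole those values go to them, so strike Sat, Tue from O, R, S.
That leaves O = Thu.
That leaves R = Mon. Eliminate Mon elsewhere: S.
So Wed goes to S.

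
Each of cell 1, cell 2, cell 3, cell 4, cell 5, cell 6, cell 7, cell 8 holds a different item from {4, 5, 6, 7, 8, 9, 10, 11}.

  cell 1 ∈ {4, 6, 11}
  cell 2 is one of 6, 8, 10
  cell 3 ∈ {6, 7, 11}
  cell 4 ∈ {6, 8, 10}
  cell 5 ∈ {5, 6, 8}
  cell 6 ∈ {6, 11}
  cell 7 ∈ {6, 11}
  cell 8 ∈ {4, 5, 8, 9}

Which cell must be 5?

The 8 variables draw from only 8 values {4, 5, 6, 7, 8, 9, 10, 11}, so each is used; only cell 3 can be 7, hence cell 3 = 7.
Among the 7 still-open variables, 9 fits only cell 8 (and all 7 values in {4, 5, 6, 8, 9, 10, 11} must be used), so cell 8 = 9.
The 6 still-open variables draw from only 6 values {4, 5, 6, 8, 10, 11}, so each is used; only cell 1 can be 4, hence cell 1 = 4.
The 5 still-open variables draw from only 5 values {5, 6, 8, 10, 11}, so each is used; only cell 5 can be 5, hence cell 5 = 5.

cell 5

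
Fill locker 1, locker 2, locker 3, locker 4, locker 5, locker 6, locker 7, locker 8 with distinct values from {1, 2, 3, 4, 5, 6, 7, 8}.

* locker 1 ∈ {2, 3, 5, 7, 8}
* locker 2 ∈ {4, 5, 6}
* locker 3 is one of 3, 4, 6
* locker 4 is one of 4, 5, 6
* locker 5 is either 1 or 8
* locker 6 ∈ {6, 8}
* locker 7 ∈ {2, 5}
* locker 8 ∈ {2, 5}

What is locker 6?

8

Among the 8 variables, 1 fits only locker 5 (and all 8 values in {1, 2, 3, 4, 5, 6, 7, 8} must be used), so locker 5 = 1.
Among the 7 still-open variables, 7 fits only locker 1 (and all 7 values in {2, 3, 4, 5, 6, 7, 8} must be used), so locker 1 = 7.
Among the 6 still-open variables, 3 fits only locker 3 (and all 6 values in {2, 3, 4, 5, 6, 8} must be used), so locker 3 = 3.
The 5 still-open variables together cover exactly {2, 4, 5, 6, 8} — 5 values for 5 variables — and 8 appears only in locker 6's list, so locker 6 = 8.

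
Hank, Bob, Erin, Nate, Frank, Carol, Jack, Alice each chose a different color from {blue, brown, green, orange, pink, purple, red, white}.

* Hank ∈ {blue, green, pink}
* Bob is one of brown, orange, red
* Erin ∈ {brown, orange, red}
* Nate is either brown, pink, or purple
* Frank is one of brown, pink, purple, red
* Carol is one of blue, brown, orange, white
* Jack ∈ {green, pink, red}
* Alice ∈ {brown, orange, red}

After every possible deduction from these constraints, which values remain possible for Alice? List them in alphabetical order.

The 8 variables together cover exactly {blue, brown, green, orange, pink, purple, red, white} — 8 values for 8 variables — and white appears only in Carol's list, so Carol = white.
The 7 still-open variables together cover exactly {blue, brown, green, orange, pink, purple, red} — 7 values for 7 variables — and blue appears only in Hank's list, so Hank = blue.
The 6 still-open variables together cover exactly {brown, green, orange, pink, purple, red} — 6 values for 6 variables — and green appears only in Jack's list, so Jack = green.
Bob, Erin, Alice share exactly the 3 values {brown, orange, red}; by pigeonhole those values go to them, so strike brown, orange, red from Nate, Frank.
No further eliminations apply; Alice can still be any of brown, orange, red.

brown, orange, red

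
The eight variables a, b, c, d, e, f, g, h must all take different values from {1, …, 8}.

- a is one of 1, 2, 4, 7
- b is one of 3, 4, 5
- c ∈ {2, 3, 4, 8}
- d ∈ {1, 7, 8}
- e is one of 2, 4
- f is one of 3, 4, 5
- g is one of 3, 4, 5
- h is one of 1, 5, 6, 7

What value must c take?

The 8 variables draw from only 8 values {1, 2, 3, 4, 5, 6, 7, 8}, so each is used; only h can be 6, hence h = 6.
b, f, g share exactly the 3 values {3, 4, 5}; by pigeonhole those values go to them, so strike 3, 4, 5 from a, c, e.
That leaves e = 2. Remove 2 from a, c.
So c = 8.

8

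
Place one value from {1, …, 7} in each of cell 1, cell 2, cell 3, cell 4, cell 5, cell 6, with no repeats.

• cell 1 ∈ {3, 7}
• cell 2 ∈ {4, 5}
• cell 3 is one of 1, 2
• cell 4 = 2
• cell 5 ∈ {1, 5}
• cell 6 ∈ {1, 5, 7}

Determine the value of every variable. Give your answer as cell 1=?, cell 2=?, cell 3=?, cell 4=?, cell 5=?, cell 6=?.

cell 1=3, cell 2=4, cell 3=1, cell 4=2, cell 5=5, cell 6=7

cell 4 must be 2 (only option left). Eliminate 2 elsewhere: cell 3.
cell 3 must be 1 (only option left). Strike 1 from cell 5, cell 6.
cell 5's domain is down to {5}, so cell 5 = 5. So cell 2, cell 6 can't be 5.
cell 6's domain is down to {7}, so cell 6 = 7. Remove 7 from cell 1.
cell 1 has just one choice, so cell 1 = 3.
That leaves cell 2 = 4.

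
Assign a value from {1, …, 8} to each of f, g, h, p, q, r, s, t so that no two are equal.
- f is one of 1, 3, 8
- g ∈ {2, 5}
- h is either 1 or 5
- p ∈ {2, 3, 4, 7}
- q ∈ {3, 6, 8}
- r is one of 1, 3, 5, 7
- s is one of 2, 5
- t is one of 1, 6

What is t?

6

The 8 variables together cover exactly {1, 2, 3, 4, 5, 6, 7, 8} — 8 values for 8 variables — and 4 appears only in p's list, so p = 4.
The 7 still-open variables together cover exactly {1, 2, 3, 5, 6, 7, 8} — 7 values for 7 variables — and 7 appears only in r's list, so r = 7.
The 2 variables g and s are confined to {2, 5}, which locks those values in; drop them from h.
That leaves h = 1. Strike 1 from f, t.
So t = 6.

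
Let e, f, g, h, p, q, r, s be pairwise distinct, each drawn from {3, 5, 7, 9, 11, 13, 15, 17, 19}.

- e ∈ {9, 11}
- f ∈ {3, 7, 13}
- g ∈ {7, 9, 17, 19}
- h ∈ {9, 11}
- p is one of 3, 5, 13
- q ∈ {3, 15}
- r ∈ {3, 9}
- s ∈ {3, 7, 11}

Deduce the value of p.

5

e and h share exactly the 2 values {9, 11}; by pigeonhole those values go to them, so strike 9, 11 from g, r, s.
r has just one choice, so r = 3. Eliminate 3 elsewhere: f, p, q, s.
s has just one choice, so s = 7. So f, g can't be 7.
f's domain is down to {13}, so f = 13. Remove 13 from p.
So p = 5.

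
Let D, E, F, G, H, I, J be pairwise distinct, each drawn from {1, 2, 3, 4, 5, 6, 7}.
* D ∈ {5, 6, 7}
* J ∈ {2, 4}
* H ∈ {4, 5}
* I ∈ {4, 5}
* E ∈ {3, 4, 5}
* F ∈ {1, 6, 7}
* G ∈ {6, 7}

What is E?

The 7 variables together cover exactly {1, 2, 3, 4, 5, 6, 7} — 7 values for 7 variables — and 1 appears only in F's list, so F = 1.
The 6 still-open variables together cover exactly {2, 3, 4, 5, 6, 7} — 6 values for 6 variables — and 2 appears only in J's list, so J = 2.
The 5 still-open variables draw from only 5 values {3, 4, 5, 6, 7}, so each is used; only E can be 3, hence E = 3.

3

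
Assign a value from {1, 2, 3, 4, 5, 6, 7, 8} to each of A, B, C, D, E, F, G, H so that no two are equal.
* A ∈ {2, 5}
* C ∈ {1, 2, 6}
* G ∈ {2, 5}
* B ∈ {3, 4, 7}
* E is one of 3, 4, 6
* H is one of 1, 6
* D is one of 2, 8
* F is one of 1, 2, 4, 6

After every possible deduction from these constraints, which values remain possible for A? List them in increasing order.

Among the 8 variables, 7 fits only B (and all 8 values in {1, 2, 3, 4, 5, 6, 7, 8} must be used), so B = 7.
The 7 still-open variables together cover exactly {1, 2, 3, 4, 5, 6, 8} — 7 values for 7 variables — and 3 appears only in E's list, so E = 3.
The 6 still-open variables draw from only 6 values {1, 2, 4, 5, 6, 8}, so each is used; only F can be 4, hence F = 4.
The 5 still-open variables together cover exactly {1, 2, 5, 6, 8} — 5 values for 5 variables — and 8 appears only in D's list, so D = 8.
A and G share exactly the 2 values {2, 5}; by pigeonhole those values go to them, so strike 2, 5 from C.
No further eliminations apply; A can still be any of 2, 5.

2, 5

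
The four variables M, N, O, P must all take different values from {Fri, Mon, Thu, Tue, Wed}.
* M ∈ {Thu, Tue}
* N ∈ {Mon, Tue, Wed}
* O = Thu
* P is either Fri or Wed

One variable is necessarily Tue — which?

O's domain is down to {Thu}, so O = Thu. Eliminate Thu elsewhere: M.
So Tue goes to M.

M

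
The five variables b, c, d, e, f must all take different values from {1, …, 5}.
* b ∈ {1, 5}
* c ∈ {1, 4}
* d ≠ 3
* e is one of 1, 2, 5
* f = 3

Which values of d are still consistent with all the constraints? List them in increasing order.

1, 2, 4, 5

f must be 3 (only option left).
No further eliminations apply; d can still be any of 1, 2, 4, 5.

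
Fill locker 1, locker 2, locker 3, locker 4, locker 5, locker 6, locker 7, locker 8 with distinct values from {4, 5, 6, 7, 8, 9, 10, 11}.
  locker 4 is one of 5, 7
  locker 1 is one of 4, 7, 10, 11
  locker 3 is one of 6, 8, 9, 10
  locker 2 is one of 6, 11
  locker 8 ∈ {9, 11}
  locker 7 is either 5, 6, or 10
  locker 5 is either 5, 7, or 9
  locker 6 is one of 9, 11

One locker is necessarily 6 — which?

Among the 8 variables, 4 fits only locker 1 (and all 8 values in {4, 5, 6, 7, 8, 9, 10, 11} must be used), so locker 1 = 4.
The 7 still-open variables together cover exactly {5, 6, 7, 8, 9, 10, 11} — 7 values for 7 variables — and 8 appears only in locker 3's list, so locker 3 = 8.
The 6 still-open variables together cover exactly {5, 6, 7, 9, 10, 11} — 6 values for 6 variables — and 10 appears only in locker 7's list, so locker 7 = 10.
The 5 still-open variables draw from only 5 values {5, 6, 7, 9, 11}, so each is used; only locker 2 can be 6, hence locker 2 = 6.

locker 2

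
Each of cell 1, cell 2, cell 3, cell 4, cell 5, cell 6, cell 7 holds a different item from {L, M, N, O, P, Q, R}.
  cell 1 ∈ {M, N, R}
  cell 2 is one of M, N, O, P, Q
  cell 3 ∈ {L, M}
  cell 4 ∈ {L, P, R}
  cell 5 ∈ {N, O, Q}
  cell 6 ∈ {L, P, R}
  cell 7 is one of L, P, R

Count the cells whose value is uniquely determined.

2

The 3 variables cell 4, cell 6, cell 7 are confined to {L, P, R}, which locks those values in; drop them from cell 1, cell 2, cell 3.
cell 3 has just one choice, so cell 3 = M. Strike M from cell 1, cell 2.
That leaves cell 1 = N. Eliminate N elsewhere: cell 2, cell 5.
Determined: cell 1=N, cell 3=M. The other cells each still have more than one consistent value. That makes 2.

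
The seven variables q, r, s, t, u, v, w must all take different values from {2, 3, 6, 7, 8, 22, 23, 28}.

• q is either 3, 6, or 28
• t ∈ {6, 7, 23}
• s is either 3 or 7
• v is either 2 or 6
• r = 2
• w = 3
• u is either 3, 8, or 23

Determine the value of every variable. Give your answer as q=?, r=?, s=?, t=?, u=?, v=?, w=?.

q=28, r=2, s=7, t=23, u=8, v=6, w=3

r has just one choice, so r = 2. Strike 2 from v.
That leaves v = 6. Strike 6 from q, t.
w must be 3 (only option left). Strike 3 from q, s, u.
That leaves q = 28.
That leaves s = 7. Remove 7 from t.
t's domain is down to {23}, so t = 23. Remove 23 from u.
u must be 8 (only option left).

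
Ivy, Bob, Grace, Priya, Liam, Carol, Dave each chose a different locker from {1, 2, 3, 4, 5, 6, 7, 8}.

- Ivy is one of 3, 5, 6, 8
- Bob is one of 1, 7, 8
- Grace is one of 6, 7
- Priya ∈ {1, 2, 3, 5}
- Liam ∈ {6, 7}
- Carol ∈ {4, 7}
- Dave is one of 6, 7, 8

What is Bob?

1

Grace and Liam share exactly the 2 values {6, 7}; by pigeonhole those values go to them, so strike 6, 7 from Ivy, Bob, Carol, Dave.
Carol's domain is down to {4}, so Carol = 4.
That leaves Dave = 8. Remove 8 from Ivy, Bob.
So Bob = 1.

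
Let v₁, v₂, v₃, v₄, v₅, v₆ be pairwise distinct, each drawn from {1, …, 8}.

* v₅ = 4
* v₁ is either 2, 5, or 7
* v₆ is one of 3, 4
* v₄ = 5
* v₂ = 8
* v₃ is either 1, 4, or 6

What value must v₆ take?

3

v₂'s domain is down to {8}, so v₂ = 8.
v₄ has just one choice, so v₄ = 5. Remove 5 from v₁.
v₅ must be 4 (only option left). So v₃, v₆ can't be 4.
So v₆ = 3.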